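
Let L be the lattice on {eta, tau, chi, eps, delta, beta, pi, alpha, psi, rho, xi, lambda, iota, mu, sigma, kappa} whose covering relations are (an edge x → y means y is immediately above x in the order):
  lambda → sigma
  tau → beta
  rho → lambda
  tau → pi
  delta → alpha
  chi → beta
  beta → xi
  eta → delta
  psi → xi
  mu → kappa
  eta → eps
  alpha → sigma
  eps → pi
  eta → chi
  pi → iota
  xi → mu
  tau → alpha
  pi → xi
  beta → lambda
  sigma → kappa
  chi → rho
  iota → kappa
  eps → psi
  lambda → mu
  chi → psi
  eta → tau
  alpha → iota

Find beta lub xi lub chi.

Common upper bounds of {beta, xi, chi}: kappa, mu, xi.
The least among these is xi.

xi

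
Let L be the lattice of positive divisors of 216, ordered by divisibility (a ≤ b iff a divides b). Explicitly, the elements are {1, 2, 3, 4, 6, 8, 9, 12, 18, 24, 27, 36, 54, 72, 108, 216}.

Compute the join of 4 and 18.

36

In the divisibility order, the join is the least common multiple: lcm(4, 18) = 36.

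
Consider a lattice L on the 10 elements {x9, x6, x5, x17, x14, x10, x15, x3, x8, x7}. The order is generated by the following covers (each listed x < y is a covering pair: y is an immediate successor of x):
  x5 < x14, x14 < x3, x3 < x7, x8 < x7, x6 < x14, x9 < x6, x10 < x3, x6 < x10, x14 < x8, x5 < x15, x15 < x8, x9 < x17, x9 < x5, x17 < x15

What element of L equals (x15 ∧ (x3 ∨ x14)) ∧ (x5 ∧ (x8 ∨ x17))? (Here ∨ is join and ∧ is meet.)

x5

x3 ∨ x14 = x3
x15 ∧ x3 = x5
x8 ∨ x17 = x8
x5 ∧ x8 = x5
x5 ∧ x5 = x5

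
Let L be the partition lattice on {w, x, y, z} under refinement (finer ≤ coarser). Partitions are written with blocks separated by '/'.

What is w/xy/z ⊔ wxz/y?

The join of w/xy/z and wxz/y merges any blocks that overlap across the partitions, giving wxyz.

wxyz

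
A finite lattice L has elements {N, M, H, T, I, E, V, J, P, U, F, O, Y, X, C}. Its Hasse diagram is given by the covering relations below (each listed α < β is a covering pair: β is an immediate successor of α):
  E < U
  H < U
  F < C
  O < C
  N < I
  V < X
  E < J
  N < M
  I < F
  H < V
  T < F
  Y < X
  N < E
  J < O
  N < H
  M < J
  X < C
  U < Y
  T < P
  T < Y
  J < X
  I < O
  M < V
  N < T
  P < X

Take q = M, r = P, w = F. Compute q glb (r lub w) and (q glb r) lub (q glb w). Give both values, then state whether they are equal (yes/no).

r lub w = C, so q glb (r lub w) = M glb C = M.
q glb r = N and q glb w = N, so (q glb r) lub (q glb w) = N lub N = N.
Equal: no.

M; N; no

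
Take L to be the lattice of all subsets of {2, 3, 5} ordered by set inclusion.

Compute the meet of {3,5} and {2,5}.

Under ⊆, meet is intersection: {3,5} ∩ {2,5} = {5}.

{5}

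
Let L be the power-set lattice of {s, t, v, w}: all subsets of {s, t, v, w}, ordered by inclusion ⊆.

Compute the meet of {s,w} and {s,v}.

{s}

Common lower bounds of {{s,w}, {s,v}}: {s}, ∅.
The greatest among these is {s}.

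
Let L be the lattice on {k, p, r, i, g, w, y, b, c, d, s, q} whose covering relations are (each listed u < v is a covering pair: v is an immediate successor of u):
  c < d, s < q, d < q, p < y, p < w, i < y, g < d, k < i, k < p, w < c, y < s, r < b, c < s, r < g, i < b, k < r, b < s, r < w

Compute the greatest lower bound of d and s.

c

Common lower bounds of {d, s}: c, k, p, r, w.
The greatest among these is c.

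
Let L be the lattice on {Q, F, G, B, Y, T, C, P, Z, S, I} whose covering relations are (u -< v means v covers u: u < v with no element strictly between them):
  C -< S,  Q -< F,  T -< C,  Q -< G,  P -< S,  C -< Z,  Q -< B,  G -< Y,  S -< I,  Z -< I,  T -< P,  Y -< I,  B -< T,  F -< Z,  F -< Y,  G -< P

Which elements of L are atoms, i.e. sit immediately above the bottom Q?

B, F, G

The atoms are exactly the elements that cover Q: B, F, G.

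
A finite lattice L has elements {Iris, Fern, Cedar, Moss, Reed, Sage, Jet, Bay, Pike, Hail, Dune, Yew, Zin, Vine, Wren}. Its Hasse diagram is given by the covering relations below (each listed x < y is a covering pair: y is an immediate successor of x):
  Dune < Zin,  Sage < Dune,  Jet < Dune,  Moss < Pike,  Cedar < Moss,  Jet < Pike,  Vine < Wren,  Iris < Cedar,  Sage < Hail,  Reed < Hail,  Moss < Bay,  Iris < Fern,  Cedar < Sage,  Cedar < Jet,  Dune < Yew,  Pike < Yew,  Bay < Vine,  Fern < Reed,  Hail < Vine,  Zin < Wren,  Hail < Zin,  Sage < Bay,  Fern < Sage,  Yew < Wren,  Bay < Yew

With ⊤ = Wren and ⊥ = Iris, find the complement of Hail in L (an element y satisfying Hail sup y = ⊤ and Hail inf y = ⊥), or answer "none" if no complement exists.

none

For every candidate y, either Hail ∨ y ≠ Wren or Hail ∧ y ≠ Iris; no complement exists.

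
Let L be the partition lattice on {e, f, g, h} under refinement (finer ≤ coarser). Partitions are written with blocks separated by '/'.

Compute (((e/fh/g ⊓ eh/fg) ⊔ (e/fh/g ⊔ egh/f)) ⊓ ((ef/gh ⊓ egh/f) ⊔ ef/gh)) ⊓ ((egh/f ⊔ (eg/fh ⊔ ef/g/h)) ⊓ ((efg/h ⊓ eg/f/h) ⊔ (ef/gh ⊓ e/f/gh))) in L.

e/f/gh

e/fh/g ∧ eh/fg = e/f/g/h
e/fh/g ∨ egh/f = efgh
e/f/g/h ∨ efgh = efgh
ef/gh ∧ egh/f = e/f/gh
e/f/gh ∨ ef/gh = ef/gh
efgh ∧ ef/gh = ef/gh
eg/fh ∨ ef/g/h = efgh
egh/f ∨ efgh = efgh
efg/h ∧ eg/f/h = eg/f/h
ef/gh ∧ e/f/gh = e/f/gh
eg/f/h ∨ e/f/gh = egh/f
efgh ∧ egh/f = egh/f
ef/gh ∧ egh/f = e/f/gh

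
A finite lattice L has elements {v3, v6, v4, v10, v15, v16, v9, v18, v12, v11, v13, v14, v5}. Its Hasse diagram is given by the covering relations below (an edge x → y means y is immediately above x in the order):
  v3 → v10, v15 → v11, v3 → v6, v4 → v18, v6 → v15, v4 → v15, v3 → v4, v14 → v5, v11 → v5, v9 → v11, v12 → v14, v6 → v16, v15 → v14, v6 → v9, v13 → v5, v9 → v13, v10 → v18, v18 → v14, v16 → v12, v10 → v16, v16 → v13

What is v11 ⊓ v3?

v3

Common lower bounds of {v11, v3}: v3.
The greatest among these is v3.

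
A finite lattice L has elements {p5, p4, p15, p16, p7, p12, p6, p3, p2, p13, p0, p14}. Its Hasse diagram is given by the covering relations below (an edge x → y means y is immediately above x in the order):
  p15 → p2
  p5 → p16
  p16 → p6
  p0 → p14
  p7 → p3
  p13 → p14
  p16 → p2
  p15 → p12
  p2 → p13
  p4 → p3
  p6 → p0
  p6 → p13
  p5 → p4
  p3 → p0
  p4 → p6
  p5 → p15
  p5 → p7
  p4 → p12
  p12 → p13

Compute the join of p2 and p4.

p13

Common upper bounds of {p2, p4}: p13, p14.
The least among these is p13.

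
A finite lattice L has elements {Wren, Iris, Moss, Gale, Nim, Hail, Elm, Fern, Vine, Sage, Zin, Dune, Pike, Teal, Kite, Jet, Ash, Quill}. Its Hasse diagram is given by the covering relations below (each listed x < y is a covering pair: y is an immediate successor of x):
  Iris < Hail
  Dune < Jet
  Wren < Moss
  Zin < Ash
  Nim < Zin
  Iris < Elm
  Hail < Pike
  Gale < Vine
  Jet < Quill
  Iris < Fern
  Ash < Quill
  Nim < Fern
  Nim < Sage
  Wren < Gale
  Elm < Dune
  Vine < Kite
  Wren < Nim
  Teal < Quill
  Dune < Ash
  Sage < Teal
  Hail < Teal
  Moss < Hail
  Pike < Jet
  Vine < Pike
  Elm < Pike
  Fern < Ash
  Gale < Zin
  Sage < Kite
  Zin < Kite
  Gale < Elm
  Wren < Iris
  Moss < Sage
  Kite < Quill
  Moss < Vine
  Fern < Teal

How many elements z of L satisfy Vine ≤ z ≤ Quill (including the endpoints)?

The interval [Vine, Quill] = {Jet, Kite, Pike, Quill, Vine}, which has 5 elements.

5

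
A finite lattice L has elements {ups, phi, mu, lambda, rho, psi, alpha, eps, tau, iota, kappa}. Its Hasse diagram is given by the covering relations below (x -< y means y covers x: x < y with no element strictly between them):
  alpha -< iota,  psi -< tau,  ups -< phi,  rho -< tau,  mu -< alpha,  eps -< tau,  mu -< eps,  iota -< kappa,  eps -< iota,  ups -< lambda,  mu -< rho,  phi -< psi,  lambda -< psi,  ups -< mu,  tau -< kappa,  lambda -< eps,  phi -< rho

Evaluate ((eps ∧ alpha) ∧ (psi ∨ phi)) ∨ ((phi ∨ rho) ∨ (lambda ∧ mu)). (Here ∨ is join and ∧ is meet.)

eps ∧ alpha = mu
psi ∨ phi = psi
mu ∧ psi = ups
phi ∨ rho = rho
lambda ∧ mu = ups
rho ∨ ups = rho
ups ∨ rho = rho

rho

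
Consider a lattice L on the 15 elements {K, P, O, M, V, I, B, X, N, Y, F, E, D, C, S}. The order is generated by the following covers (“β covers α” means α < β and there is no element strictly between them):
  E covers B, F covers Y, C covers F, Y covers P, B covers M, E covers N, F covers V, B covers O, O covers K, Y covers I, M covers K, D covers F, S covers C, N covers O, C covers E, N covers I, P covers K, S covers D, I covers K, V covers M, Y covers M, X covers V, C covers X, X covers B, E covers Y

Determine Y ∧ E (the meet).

Y

Common lower bounds of {Y, E}: I, K, M, P, Y.
The greatest among these is Y.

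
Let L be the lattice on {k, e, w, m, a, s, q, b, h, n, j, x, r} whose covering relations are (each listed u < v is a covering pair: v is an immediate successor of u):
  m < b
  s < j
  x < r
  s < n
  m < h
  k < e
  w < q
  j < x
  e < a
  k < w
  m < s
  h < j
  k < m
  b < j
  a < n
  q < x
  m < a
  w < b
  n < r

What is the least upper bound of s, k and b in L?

Common upper bounds of {s, k, b}: j, r, x.
The least among these is j.

j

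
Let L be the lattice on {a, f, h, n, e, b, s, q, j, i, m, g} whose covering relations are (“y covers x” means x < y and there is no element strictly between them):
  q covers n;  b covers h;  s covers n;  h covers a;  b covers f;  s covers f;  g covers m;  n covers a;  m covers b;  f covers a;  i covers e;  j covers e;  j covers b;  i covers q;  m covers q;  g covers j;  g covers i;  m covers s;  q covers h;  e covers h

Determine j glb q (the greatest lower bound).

h

Common lower bounds of {j, q}: a, h.
The greatest among these is h.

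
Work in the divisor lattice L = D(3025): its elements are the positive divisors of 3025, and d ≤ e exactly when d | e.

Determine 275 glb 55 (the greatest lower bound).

55

Common lower bounds of {275, 55}: 1, 11, 5, 55.
The greatest among these is 55.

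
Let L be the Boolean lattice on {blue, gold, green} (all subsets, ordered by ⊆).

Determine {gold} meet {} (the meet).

Under ⊆, meet is intersection: {gold} ∩ {} = {}.

{}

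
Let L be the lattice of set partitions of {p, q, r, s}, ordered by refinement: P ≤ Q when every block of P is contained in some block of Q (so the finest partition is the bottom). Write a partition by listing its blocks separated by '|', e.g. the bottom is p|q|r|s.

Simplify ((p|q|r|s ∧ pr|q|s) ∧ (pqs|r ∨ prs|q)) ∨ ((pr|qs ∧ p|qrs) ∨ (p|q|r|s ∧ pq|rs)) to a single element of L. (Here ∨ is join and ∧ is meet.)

p|qs|r

p|q|r|s ∧ pr|q|s = p|q|r|s
pqs|r ∨ prs|q = pqrs
p|q|r|s ∧ pqrs = p|q|r|s
pr|qs ∧ p|qrs = p|qs|r
p|q|r|s ∧ pq|rs = p|q|r|s
p|qs|r ∨ p|q|r|s = p|qs|r
p|q|r|s ∨ p|qs|r = p|qs|r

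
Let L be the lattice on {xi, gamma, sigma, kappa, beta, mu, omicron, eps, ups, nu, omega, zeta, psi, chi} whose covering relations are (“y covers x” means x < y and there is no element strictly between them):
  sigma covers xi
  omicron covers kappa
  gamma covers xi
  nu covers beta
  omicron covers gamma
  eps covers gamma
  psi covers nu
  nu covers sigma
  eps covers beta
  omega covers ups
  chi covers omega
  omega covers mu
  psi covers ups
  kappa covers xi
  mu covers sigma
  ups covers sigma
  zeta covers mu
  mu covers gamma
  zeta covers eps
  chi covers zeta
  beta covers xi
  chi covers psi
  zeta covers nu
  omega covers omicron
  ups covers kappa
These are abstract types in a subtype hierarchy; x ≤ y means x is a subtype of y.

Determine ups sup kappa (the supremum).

ups

Common upper bounds of {ups, kappa}: chi, omega, psi, ups.
The least among these is ups.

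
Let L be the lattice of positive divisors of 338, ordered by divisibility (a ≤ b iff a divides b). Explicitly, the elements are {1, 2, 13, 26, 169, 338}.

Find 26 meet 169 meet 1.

1

In the divisibility order, the meet is the greatest common divisor: gcd(26, 169, 1) = 1.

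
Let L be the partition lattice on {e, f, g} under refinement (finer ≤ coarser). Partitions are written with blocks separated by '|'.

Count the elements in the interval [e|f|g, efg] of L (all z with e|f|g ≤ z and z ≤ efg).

5

The interval [e|f|g, efg] = {efg, ef|g, eg|f, e|fg, e|f|g}, which has 5 elements.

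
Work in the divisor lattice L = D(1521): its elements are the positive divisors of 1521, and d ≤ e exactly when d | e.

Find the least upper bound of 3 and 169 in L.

507

In the divisibility order, the join is the least common multiple: lcm(3, 169) = 507.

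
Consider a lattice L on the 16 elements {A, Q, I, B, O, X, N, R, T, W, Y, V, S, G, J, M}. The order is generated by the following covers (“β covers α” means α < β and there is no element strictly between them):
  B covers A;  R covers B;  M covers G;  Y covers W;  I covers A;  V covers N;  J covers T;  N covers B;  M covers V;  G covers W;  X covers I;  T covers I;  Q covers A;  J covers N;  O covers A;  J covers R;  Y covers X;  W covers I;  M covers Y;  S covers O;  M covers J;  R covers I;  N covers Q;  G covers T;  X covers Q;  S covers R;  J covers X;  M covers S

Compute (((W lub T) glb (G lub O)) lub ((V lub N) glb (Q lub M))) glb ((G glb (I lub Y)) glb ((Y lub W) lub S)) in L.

W ∨ T = G
G ∨ O = M
G ∧ M = G
V ∨ N = V
Q ∨ M = M
V ∧ M = V
G ∨ V = M
I ∨ Y = Y
G ∧ Y = W
Y ∨ W = Y
Y ∨ S = M
W ∧ M = W
M ∧ W = W

W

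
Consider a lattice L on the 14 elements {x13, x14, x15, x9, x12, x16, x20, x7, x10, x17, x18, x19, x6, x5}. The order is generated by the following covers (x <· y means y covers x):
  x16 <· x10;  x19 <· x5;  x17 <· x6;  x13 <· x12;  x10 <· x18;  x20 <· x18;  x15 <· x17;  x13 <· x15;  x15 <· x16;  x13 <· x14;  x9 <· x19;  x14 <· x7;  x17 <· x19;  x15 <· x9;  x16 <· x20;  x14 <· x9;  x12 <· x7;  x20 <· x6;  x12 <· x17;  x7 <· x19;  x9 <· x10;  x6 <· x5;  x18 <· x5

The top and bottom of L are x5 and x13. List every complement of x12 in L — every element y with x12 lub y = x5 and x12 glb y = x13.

Need y with x12 ∨ y = x5 and x12 ∧ y = x13.
Checking each element gives: x10, x18.

x10, x18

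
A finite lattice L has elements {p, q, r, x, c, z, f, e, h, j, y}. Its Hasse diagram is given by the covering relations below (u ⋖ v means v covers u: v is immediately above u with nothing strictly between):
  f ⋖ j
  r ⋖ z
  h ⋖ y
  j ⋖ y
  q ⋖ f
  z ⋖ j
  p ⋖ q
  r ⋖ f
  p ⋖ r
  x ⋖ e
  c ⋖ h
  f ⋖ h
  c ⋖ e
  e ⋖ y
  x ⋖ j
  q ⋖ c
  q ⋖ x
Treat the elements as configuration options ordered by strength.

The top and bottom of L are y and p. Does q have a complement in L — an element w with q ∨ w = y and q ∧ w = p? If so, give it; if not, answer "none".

none

For every candidate w, either q ∨ w ≠ y or q ∧ w ≠ p; no complement exists.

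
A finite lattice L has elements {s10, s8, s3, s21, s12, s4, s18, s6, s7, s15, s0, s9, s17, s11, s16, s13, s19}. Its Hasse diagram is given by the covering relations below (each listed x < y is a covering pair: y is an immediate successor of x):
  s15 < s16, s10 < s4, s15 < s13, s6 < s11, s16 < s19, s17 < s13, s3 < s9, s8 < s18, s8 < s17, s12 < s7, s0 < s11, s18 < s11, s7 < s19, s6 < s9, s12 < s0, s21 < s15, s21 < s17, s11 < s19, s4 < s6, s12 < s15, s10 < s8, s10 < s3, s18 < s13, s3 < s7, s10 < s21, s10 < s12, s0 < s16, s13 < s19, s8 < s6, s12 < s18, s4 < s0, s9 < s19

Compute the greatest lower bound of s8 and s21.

s10

Common lower bounds of {s8, s21}: s10.
The greatest among these is s10.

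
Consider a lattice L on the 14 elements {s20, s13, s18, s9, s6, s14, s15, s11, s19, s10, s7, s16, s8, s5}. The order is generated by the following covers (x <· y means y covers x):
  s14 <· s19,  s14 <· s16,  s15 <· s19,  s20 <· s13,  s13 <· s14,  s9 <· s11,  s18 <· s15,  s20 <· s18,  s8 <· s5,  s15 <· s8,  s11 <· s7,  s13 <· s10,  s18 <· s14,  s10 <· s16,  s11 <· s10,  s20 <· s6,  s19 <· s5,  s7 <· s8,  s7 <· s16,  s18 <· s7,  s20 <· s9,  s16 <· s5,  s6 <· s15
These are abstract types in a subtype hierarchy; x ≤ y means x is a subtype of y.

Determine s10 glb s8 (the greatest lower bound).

s11

Common lower bounds of {s10, s8}: s11, s20, s9.
The greatest among these is s11.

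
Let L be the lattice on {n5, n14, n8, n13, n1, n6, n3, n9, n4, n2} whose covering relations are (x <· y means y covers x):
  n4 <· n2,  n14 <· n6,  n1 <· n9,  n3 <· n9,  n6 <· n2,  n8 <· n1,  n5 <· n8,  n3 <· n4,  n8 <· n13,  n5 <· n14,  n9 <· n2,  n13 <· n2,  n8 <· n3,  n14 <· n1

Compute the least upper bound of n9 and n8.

Common upper bounds of {n9, n8}: n2, n9.
The least among these is n9.

n9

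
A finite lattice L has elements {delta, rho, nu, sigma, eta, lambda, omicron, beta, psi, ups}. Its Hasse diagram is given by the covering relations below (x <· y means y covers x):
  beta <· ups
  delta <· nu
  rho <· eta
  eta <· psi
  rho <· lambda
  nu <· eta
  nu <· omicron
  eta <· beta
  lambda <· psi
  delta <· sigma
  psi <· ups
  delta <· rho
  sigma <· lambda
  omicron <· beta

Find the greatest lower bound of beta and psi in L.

Common lower bounds of {beta, psi}: delta, eta, nu, rho.
The greatest among these is eta.

eta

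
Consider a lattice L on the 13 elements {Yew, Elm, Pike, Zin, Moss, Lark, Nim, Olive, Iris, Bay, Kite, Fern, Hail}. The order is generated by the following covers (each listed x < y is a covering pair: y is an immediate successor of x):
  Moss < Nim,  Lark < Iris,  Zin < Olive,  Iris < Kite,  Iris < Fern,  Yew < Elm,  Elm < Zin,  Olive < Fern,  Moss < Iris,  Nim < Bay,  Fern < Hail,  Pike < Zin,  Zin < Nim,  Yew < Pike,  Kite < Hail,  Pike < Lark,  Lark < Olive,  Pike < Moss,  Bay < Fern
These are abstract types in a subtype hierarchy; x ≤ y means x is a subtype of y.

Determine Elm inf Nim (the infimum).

Elm

Common lower bounds of {Elm, Nim}: Elm, Yew.
The greatest among these is Elm.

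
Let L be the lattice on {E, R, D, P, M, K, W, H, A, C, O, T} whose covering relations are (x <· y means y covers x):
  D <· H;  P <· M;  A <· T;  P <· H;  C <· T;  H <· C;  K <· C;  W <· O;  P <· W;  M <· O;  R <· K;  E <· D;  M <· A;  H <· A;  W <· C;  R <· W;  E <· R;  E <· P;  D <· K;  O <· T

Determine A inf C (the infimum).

H

Common lower bounds of {A, C}: D, E, H, P.
The greatest among these is H.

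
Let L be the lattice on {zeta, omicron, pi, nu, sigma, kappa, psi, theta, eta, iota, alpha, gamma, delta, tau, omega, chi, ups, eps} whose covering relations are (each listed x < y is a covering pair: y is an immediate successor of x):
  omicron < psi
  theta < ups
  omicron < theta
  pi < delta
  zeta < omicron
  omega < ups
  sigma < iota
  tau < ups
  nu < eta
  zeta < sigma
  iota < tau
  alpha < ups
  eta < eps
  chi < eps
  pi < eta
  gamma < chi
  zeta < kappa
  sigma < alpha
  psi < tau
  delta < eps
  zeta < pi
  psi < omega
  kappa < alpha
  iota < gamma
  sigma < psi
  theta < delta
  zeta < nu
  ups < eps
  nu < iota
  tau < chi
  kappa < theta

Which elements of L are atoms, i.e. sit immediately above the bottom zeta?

The atoms are exactly the elements that cover zeta: kappa, nu, omicron, pi, sigma.

kappa, nu, omicron, pi, sigma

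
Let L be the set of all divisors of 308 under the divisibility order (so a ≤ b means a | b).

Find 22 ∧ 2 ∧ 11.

In the divisibility order, the meet is the greatest common divisor: gcd(22, 2, 11) = 1.

1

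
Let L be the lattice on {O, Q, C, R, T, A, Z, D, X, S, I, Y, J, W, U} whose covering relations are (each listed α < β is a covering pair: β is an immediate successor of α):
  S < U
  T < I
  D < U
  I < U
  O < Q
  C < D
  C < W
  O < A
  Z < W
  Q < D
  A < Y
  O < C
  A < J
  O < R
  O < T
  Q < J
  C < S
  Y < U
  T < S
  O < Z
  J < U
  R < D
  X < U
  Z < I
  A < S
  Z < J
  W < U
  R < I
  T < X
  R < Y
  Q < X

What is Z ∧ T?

O

Common lower bounds of {Z, T}: O.
The greatest among these is O.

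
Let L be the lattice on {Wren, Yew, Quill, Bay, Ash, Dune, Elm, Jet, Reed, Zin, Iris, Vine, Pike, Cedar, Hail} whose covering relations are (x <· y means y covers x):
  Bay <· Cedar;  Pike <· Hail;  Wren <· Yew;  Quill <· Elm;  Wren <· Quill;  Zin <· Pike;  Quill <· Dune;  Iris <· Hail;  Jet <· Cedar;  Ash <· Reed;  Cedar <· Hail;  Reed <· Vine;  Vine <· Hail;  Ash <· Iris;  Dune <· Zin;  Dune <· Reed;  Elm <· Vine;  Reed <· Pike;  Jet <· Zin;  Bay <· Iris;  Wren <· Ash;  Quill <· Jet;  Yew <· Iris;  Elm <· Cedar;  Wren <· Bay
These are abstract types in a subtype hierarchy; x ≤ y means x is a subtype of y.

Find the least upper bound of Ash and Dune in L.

Reed

Common upper bounds of {Ash, Dune}: Hail, Pike, Reed, Vine.
The least among these is Reed.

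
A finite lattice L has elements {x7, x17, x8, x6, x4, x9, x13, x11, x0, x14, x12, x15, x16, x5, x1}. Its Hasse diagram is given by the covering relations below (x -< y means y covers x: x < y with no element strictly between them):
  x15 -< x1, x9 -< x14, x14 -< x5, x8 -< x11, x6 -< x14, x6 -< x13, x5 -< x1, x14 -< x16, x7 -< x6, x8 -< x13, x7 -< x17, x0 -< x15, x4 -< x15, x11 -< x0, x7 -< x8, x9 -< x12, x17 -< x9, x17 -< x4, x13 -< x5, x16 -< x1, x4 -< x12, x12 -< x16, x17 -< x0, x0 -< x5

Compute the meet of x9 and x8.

x7

Common lower bounds of {x9, x8}: x7.
The greatest among these is x7.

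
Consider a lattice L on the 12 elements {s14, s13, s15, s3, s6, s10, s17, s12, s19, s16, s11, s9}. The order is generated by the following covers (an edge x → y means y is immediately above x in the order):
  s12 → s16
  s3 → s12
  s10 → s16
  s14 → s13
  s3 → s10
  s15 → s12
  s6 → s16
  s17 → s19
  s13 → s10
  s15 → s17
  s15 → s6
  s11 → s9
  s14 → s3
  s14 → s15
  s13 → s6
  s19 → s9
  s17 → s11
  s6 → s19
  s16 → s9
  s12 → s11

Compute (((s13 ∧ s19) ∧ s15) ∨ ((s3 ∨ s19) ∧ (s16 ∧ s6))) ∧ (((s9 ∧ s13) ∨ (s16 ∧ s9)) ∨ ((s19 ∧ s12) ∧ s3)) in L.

s13 ∧ s19 = s13
s13 ∧ s15 = s14
s3 ∨ s19 = s9
s16 ∧ s6 = s6
s9 ∧ s6 = s6
s14 ∨ s6 = s6
s9 ∧ s13 = s13
s16 ∧ s9 = s16
s13 ∨ s16 = s16
s19 ∧ s12 = s15
s15 ∧ s3 = s14
s16 ∨ s14 = s16
s6 ∧ s16 = s6

s6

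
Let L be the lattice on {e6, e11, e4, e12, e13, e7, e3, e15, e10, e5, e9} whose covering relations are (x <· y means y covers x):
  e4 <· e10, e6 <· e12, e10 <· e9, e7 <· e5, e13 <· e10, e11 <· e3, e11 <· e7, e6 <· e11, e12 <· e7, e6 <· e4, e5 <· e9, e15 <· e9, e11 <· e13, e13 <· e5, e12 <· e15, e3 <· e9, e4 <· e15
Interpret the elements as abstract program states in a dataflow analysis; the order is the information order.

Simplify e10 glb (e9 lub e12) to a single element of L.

e9 ∨ e12 = e9
e10 ∧ e9 = e10

e10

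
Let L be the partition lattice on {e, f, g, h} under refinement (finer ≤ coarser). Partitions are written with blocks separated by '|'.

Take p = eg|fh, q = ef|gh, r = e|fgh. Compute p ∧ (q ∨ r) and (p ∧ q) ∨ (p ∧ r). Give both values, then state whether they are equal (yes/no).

eg|fh; e|fh|g; no

q ∨ r = efgh, so p ∧ (q ∨ r) = eg|fh ∧ efgh = eg|fh.
p ∧ q = e|f|g|h and p ∧ r = e|fh|g, so (p ∧ q) ∨ (p ∧ r) = e|f|g|h ∨ e|fh|g = e|fh|g.
Equal: no.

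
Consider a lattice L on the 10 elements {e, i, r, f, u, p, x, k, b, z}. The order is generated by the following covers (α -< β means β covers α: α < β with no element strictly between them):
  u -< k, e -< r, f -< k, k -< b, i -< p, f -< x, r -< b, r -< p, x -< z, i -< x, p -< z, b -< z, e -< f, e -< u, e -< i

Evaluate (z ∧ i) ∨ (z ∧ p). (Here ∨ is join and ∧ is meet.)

p

z ∧ i = i
z ∧ p = p
i ∨ p = p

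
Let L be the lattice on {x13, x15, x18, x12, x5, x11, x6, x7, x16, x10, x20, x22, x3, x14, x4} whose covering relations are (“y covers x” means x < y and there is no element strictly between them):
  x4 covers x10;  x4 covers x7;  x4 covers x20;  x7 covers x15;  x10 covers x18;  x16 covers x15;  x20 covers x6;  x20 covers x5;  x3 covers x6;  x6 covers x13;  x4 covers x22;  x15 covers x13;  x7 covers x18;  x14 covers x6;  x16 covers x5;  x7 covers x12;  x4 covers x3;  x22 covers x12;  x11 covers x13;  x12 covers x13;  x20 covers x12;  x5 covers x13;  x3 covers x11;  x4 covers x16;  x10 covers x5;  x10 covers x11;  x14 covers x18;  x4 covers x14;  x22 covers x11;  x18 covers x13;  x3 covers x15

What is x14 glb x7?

x18

Common lower bounds of {x14, x7}: x13, x18.
The greatest among these is x18.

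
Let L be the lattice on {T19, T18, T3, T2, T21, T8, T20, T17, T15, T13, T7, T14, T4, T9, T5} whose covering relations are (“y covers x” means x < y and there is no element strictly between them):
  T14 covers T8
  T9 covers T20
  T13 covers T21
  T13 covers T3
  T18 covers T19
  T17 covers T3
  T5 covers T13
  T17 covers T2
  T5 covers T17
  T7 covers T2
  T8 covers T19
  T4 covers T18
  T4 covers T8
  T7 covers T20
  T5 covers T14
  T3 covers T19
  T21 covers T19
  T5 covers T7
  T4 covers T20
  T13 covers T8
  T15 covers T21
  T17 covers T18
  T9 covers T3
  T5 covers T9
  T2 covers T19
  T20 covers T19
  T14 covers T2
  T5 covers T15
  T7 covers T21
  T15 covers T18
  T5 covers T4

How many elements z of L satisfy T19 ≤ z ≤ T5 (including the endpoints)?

The interval [T19, T5] = {T13, T14, T15, T17, T18, T19, T2, T20, T21, T3, T4, T5, T7, T8, T9}, which has 15 elements.

15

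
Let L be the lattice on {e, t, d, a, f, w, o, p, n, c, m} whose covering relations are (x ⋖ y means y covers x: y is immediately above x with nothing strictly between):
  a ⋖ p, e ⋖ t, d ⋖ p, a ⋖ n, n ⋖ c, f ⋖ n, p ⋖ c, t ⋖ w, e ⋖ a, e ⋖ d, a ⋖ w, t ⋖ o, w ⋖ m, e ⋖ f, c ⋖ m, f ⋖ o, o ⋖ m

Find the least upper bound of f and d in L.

Common upper bounds of {f, d}: c, m.
The least among these is c.

c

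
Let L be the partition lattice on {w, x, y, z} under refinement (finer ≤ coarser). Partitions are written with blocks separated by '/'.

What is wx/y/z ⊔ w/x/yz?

Common upper bounds of {wx/y/z, w/x/yz}: wx/yz, wxyz.
The least among these is wx/yz.

wx/yz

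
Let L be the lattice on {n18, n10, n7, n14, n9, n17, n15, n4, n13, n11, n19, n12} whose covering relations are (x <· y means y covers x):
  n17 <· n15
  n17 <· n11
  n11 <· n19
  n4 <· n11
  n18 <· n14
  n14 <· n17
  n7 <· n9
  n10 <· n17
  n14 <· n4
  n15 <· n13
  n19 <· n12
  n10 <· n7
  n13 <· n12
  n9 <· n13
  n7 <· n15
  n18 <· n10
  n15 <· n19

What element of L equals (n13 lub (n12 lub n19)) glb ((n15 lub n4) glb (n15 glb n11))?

n17

n12 ∨ n19 = n12
n13 ∨ n12 = n12
n15 ∨ n4 = n19
n15 ∧ n11 = n17
n19 ∧ n17 = n17
n12 ∧ n17 = n17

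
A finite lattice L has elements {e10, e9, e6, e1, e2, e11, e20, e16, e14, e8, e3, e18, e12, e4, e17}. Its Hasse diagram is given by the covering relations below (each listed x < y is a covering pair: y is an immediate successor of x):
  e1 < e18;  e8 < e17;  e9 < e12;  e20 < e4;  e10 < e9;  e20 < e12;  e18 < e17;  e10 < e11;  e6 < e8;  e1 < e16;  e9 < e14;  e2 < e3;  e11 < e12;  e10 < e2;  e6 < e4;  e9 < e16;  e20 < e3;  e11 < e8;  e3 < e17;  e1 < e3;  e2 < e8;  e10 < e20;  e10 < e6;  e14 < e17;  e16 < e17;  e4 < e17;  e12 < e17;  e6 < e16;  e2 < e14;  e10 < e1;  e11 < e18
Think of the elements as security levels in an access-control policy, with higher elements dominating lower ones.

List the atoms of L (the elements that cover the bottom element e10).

The atoms are exactly the elements that cover e10: e1, e11, e2, e20, e6, e9.

e1, e11, e2, e20, e6, e9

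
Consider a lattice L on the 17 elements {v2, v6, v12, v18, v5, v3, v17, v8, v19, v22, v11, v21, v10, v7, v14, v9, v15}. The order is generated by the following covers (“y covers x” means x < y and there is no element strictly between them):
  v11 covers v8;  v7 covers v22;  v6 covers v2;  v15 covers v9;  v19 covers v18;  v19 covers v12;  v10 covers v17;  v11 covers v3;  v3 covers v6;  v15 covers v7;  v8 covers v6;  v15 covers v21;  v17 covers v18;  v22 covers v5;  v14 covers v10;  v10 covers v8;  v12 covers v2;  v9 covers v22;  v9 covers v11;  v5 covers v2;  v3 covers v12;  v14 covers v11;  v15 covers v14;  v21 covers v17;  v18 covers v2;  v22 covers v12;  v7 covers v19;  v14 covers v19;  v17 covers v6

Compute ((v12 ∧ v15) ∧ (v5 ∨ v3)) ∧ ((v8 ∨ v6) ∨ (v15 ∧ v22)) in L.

v12

v12 ∧ v15 = v12
v5 ∨ v3 = v9
v12 ∧ v9 = v12
v8 ∨ v6 = v8
v15 ∧ v22 = v22
v8 ∨ v22 = v9
v12 ∧ v9 = v12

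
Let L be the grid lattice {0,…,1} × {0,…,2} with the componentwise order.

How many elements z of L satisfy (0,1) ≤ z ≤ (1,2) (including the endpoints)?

4

The interval [(0,1), (1,2)] = {(0,1), (0,2), (1,1), (1,2)}, which has 4 elements.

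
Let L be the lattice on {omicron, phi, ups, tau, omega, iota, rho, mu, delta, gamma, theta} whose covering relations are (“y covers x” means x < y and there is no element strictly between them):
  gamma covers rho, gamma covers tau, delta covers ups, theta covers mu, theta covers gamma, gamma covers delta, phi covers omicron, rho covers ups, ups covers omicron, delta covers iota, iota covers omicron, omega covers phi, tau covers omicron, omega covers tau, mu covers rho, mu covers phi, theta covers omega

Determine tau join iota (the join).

gamma

Common upper bounds of {tau, iota}: gamma, theta.
The least among these is gamma.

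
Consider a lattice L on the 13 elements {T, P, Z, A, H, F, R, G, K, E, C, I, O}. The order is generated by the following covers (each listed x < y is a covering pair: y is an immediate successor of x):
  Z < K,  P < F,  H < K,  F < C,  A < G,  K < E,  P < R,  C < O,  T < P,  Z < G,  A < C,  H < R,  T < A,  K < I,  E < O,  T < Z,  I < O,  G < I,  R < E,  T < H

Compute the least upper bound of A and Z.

Common upper bounds of {A, Z}: G, I, O.
The least among these is G.

G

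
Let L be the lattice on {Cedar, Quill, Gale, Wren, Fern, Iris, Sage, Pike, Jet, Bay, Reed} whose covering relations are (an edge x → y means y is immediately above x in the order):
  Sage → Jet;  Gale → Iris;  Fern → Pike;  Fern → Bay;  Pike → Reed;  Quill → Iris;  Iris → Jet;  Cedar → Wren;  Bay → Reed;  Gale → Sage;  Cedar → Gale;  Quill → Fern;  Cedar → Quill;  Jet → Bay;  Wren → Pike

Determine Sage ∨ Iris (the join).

Jet

Common upper bounds of {Sage, Iris}: Bay, Jet, Reed.
The least among these is Jet.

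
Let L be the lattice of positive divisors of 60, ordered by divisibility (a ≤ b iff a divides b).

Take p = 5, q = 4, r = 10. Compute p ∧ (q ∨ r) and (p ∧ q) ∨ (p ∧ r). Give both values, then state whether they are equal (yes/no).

5; 5; yes

q ∨ r = 20, so p ∧ (q ∨ r) = 5 ∧ 20 = 5.
p ∧ q = 1 and p ∧ r = 5, so (p ∧ q) ∨ (p ∧ r) = 1 ∨ 5 = 5.
Equal: yes.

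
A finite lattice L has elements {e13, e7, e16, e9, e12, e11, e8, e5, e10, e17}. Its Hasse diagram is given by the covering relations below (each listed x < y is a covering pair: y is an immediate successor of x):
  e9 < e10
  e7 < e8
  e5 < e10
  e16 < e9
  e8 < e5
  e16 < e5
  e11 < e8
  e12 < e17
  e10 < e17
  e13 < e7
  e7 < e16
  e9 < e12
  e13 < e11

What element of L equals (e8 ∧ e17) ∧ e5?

e8 ∧ e17 = e8
e8 ∧ e5 = e8

e8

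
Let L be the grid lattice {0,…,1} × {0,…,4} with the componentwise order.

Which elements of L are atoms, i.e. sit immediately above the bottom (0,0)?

(0,1), (1,0)

The atoms are exactly the elements that cover (0,0): (0,1), (1,0).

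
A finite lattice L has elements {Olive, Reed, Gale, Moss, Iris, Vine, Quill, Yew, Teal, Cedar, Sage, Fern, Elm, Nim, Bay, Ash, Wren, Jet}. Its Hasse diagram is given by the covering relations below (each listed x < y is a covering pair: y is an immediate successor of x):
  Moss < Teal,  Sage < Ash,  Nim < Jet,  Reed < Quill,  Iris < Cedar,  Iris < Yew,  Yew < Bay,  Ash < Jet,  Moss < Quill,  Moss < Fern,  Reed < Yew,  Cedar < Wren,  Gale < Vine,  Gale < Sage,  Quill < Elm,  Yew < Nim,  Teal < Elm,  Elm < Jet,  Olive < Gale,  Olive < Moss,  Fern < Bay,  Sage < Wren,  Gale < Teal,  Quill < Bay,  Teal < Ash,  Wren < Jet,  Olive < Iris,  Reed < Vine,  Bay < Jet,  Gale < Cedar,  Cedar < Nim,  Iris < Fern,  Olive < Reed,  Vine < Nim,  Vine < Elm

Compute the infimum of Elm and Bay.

Quill

Common lower bounds of {Elm, Bay}: Moss, Olive, Quill, Reed.
The greatest among these is Quill.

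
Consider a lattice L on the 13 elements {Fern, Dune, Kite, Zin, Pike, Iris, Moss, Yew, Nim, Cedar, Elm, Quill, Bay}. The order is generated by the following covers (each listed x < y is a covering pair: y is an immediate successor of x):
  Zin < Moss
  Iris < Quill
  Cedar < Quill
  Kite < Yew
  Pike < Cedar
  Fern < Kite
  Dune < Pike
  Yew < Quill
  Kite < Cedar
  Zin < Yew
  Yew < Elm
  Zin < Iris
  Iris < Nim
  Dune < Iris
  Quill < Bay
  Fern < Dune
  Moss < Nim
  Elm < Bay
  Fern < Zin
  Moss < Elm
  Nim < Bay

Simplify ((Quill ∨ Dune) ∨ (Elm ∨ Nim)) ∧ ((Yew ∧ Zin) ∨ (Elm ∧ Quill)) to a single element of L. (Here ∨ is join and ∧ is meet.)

Quill ∨ Dune = Quill
Elm ∨ Nim = Bay
Quill ∨ Bay = Bay
Yew ∧ Zin = Zin
Elm ∧ Quill = Yew
Zin ∨ Yew = Yew
Bay ∧ Yew = Yew

Yew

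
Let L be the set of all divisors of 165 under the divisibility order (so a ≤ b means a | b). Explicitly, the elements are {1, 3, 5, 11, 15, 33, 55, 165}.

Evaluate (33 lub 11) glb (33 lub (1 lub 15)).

33

33 ∨ 11 = 33
1 ∨ 15 = 15
33 ∨ 15 = 165
33 ∧ 165 = 33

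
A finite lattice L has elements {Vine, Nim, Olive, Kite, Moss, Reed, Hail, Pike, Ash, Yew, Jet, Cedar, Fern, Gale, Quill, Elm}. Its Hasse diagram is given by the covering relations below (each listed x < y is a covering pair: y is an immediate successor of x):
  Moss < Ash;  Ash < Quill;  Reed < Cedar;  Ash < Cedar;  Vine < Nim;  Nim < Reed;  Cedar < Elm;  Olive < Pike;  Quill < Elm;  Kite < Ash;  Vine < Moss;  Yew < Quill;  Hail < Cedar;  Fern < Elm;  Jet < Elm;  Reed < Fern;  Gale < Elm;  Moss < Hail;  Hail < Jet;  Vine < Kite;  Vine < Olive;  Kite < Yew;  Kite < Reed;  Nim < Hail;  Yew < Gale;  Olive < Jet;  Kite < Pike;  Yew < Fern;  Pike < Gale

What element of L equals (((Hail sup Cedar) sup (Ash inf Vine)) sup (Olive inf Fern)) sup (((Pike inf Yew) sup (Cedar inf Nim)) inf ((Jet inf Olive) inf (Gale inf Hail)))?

Hail ∨ Cedar = Cedar
Ash ∧ Vine = Vine
Cedar ∨ Vine = Cedar
Olive ∧ Fern = Vine
Cedar ∨ Vine = Cedar
Pike ∧ Yew = Kite
Cedar ∧ Nim = Nim
Kite ∨ Nim = Reed
Jet ∧ Olive = Olive
Gale ∧ Hail = Vine
Olive ∧ Vine = Vine
Reed ∧ Vine = Vine
Cedar ∨ Vine = Cedar

Cedar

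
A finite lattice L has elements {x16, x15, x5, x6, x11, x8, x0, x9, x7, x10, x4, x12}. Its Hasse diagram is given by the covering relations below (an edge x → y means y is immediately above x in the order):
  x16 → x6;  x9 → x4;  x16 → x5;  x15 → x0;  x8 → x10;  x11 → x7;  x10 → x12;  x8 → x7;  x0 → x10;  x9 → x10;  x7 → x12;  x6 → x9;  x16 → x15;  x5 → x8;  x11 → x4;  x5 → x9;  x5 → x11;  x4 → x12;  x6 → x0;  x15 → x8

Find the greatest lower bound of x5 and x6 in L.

Common lower bounds of {x5, x6}: x16.
The greatest among these is x16.

x16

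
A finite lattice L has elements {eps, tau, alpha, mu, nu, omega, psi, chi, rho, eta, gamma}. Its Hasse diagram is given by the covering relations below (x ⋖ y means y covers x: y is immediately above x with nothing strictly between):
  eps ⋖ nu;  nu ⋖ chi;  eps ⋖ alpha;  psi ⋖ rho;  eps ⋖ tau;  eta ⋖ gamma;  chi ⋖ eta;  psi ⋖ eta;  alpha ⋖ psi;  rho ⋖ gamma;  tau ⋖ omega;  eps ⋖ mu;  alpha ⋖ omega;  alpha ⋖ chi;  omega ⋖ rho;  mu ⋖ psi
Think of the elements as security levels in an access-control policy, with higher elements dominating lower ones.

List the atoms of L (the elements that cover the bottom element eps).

alpha, mu, nu, tau

The atoms are exactly the elements that cover eps: alpha, mu, nu, tau.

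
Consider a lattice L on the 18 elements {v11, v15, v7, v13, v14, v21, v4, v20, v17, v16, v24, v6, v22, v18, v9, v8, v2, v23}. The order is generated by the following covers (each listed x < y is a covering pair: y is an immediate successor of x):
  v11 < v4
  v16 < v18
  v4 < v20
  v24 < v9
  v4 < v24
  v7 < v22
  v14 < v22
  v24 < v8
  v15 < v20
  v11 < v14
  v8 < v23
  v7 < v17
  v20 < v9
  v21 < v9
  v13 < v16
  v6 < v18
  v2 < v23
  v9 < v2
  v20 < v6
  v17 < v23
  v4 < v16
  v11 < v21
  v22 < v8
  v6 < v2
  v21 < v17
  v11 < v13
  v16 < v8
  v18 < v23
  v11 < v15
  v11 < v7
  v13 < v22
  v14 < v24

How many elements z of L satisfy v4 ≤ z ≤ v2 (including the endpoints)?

6

The interval [v4, v2] = {v2, v20, v24, v4, v6, v9}, which has 6 elements.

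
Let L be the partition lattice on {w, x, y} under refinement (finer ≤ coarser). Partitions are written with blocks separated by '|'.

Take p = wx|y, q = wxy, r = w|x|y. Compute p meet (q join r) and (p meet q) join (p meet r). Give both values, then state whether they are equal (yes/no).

q join r = wxy, so p meet (q join r) = wx|y meet wxy = wx|y.
p meet q = wx|y and p meet r = w|x|y, so (p meet q) join (p meet r) = wx|y join w|x|y = wx|y.
Equal: yes.

wx|y; wx|y; yes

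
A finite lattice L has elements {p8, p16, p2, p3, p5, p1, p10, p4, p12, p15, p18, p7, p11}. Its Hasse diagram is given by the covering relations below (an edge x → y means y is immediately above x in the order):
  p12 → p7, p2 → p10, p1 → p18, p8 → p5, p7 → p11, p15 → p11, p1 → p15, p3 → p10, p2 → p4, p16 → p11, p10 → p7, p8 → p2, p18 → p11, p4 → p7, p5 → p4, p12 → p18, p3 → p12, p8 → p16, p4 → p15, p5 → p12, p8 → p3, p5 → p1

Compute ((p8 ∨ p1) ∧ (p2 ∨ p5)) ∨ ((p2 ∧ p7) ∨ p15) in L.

p8 ∨ p1 = p1
p2 ∨ p5 = p4
p1 ∧ p4 = p5
p2 ∧ p7 = p2
p2 ∨ p15 = p15
p5 ∨ p15 = p15

p15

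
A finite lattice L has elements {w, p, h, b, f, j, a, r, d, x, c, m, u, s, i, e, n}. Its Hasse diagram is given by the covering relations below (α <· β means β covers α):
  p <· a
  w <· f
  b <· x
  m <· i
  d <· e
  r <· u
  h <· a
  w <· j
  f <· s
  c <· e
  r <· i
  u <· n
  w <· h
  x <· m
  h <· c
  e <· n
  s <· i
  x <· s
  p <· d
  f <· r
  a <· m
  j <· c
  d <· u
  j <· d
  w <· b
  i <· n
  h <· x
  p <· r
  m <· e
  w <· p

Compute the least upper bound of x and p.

Common upper bounds of {x, p}: e, i, m, n.
The least among these is m.

m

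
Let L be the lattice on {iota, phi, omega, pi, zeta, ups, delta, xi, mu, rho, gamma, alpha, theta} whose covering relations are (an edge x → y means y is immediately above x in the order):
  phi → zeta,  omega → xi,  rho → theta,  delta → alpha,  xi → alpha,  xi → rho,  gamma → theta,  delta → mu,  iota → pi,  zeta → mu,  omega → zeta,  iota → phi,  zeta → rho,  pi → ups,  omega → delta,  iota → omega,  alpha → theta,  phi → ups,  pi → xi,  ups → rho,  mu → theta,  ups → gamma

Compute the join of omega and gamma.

Common upper bounds of {omega, gamma}: theta.
The least among these is theta.

theta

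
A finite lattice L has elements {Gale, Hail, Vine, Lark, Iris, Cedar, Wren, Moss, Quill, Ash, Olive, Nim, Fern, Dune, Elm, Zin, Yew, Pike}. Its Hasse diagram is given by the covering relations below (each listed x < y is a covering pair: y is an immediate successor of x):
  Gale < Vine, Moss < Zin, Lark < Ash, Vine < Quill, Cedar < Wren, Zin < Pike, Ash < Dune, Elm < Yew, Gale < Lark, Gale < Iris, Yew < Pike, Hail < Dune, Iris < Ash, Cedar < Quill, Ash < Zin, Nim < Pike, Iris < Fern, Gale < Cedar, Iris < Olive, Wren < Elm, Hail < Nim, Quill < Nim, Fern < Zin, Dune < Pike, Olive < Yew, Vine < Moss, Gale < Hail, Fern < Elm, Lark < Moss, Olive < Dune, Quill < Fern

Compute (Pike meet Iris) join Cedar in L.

Pike ∧ Iris = Iris
Iris ∨ Cedar = Fern

Fern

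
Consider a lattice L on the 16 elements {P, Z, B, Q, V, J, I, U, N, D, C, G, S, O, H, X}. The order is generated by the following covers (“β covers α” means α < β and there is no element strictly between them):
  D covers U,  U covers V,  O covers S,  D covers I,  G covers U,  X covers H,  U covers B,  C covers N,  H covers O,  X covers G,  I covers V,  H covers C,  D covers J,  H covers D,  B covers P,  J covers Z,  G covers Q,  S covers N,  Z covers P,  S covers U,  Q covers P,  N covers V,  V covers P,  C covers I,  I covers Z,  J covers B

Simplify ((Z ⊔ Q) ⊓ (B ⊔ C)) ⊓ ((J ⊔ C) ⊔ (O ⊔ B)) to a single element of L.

H

Z ∨ Q = X
B ∨ C = H
X ∧ H = H
J ∨ C = H
O ∨ B = O
H ∨ O = H
H ∧ H = H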